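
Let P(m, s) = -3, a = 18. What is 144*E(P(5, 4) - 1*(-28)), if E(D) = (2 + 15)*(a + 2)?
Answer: 48960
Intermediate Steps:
E(D) = 340 (E(D) = (2 + 15)*(18 + 2) = 17*20 = 340)
144*E(P(5, 4) - 1*(-28)) = 144*340 = 48960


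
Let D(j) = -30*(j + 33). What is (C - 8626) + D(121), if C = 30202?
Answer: 16956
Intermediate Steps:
D(j) = -990 - 30*j (D(j) = -30*(33 + j) = -990 - 30*j)
(C - 8626) + D(121) = (30202 - 8626) + (-990 - 30*121) = 21576 + (-990 - 3630) = 21576 - 4620 = 16956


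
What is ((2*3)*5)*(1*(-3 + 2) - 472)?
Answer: -14190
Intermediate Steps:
((2*3)*5)*(1*(-3 + 2) - 472) = (6*5)*(1*(-1) - 472) = 30*(-1 - 472) = 30*(-473) = -14190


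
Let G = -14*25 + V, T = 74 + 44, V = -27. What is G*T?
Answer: -44486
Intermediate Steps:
T = 118
G = -377 (G = -14*25 - 27 = -350 - 27 = -377)
G*T = -377*118 = -44486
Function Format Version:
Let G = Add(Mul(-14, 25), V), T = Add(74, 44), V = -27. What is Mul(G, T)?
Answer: -44486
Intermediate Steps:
T = 118
G = -377 (G = Add(Mul(-14, 25), -27) = Add(-350, -27) = -377)
Mul(G, T) = Mul(-377, 118) = -44486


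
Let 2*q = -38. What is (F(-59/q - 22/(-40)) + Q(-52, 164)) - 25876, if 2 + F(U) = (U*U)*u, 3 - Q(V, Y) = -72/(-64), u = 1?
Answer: -3734583129/144400 ≈ -25863.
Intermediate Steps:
q = -19 (q = (1/2)*(-38) = -19)
Q(V, Y) = 15/8 (Q(V, Y) = 3 - (-72)/(-64) = 3 - (-72)*(-1)/64 = 3 - 1*9/8 = 3 - 9/8 = 15/8)
F(U) = -2 + U**2 (F(U) = -2 + (U*U)*1 = -2 + U**2*1 = -2 + U**2)
(F(-59/q - 22/(-40)) + Q(-52, 164)) - 25876 = ((-2 + (-59/(-19) - 22/(-40))**2) + 15/8) - 25876 = ((-2 + (-59*(-1/19) - 22*(-1/40))**2) + 15/8) - 25876 = ((-2 + (59/19 + 11/20)**2) + 15/8) - 25876 = ((-2 + (1389/380)**2) + 15/8) - 25876 = ((-2 + 1929321/144400) + 15/8) - 25876 = (1640521/144400 + 15/8) - 25876 = 1911271/144400 - 25876 = -3734583129/144400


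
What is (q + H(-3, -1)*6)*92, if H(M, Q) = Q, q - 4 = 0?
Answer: -184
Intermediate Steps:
q = 4 (q = 4 + 0 = 4)
(q + H(-3, -1)*6)*92 = (4 - 1*6)*92 = (4 - 6)*92 = -2*92 = -184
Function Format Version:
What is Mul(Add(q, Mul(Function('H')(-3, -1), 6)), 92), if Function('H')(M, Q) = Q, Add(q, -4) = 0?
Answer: -184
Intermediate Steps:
q = 4 (q = Add(4, 0) = 4)
Mul(Add(q, Mul(Function('H')(-3, -1), 6)), 92) = Mul(Add(4, Mul(-1, 6)), 92) = Mul(Add(4, -6), 92) = Mul(-2, 92) = -184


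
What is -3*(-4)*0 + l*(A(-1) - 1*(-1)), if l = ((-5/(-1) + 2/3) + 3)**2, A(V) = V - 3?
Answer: -676/3 ≈ -225.33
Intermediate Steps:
A(V) = -3 + V
l = 676/9 (l = ((-5*(-1) + 2*(1/3)) + 3)**2 = ((5 + 2/3) + 3)**2 = (17/3 + 3)**2 = (26/3)**2 = 676/9 ≈ 75.111)
-3*(-4)*0 + l*(A(-1) - 1*(-1)) = -3*(-4)*0 + 676*((-3 - 1) - 1*(-1))/9 = 12*0 + 676*(-4 + 1)/9 = 0 + (676/9)*(-3) = 0 - 676/3 = -676/3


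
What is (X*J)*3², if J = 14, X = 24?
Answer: 3024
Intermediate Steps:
(X*J)*3² = (24*14)*3² = 336*9 = 3024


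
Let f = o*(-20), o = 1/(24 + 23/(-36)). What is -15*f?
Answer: 10800/841 ≈ 12.842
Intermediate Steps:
o = 36/841 (o = 1/(24 + 23*(-1/36)) = 1/(24 - 23/36) = 1/(841/36) = 36/841 ≈ 0.042806)
f = -720/841 (f = (36/841)*(-20) = -720/841 ≈ -0.85612)
-15*f = -15*(-720/841) = 10800/841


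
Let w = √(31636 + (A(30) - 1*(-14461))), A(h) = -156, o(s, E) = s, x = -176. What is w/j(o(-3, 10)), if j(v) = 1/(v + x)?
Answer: -179*√45941 ≈ -38367.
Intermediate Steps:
j(v) = 1/(-176 + v) (j(v) = 1/(v - 176) = 1/(-176 + v))
w = √45941 (w = √(31636 + (-156 - 1*(-14461))) = √(31636 + (-156 + 14461)) = √(31636 + 14305) = √45941 ≈ 214.34)
w/j(o(-3, 10)) = √45941/(1/(-176 - 3)) = √45941/(1/(-179)) = √45941/(-1/179) = √45941*(-179) = -179*√45941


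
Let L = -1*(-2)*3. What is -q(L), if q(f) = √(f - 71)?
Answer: -I*√65 ≈ -8.0623*I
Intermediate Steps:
L = 6 (L = 2*3 = 6)
q(f) = √(-71 + f)
-q(L) = -√(-71 + 6) = -√(-65) = -I*√65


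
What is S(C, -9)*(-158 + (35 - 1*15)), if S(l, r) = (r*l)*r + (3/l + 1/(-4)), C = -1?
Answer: 23253/2 ≈ 11627.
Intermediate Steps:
S(l, r) = -¼ + 3/l + l*r² (S(l, r) = (l*r)*r + (3/l + 1*(-¼)) = l*r² + (3/l - ¼) = l*r² + (-¼ + 3/l) = -¼ + 3/l + l*r²)
S(C, -9)*(-158 + (35 - 1*15)) = (-¼ + 3/(-1) - 1*(-9)²)*(-158 + (35 - 1*15)) = (-¼ + 3*(-1) - 1*81)*(-158 + (35 - 15)) = (-¼ - 3 - 81)*(-158 + 20) = -337/4*(-138) = 23253/2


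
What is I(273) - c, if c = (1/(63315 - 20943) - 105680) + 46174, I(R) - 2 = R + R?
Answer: 2544608087/42372 ≈ 60054.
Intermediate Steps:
I(R) = 2 + 2*R (I(R) = 2 + (R + R) = 2 + 2*R)
c = -2521388231/42372 (c = (1/42372 - 105680) + 46174 = -4477872959/42372 + 46174 = -2521388231/42372 ≈ -59506.)
I(273) - c = (2 + 2*273) - 1*(-2521388231/42372) = (2 + 546) + 2521388231/42372 = 548 + 2521388231/42372 = 2544608087/42372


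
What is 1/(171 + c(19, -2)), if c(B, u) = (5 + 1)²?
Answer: 1/207 ≈ 0.0048309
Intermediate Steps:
c(B, u) = 36 (c(B, u) = 6² = 36)
1/(171 + c(19, -2)) = 1/(171 + 36) = 1/207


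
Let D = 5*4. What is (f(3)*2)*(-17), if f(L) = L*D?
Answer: -2040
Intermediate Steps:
D = 20
f(L) = 20*L (f(L) = L*20 = 20*L)
(f(3)*2)*(-17) = ((20*3)*2)*(-17) = (60*2)*(-17) = 120*(-17) = -2040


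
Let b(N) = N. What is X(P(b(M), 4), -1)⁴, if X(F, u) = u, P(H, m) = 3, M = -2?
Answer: 1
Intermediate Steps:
X(P(b(M), 4), -1)⁴ = (-1)⁴ = 1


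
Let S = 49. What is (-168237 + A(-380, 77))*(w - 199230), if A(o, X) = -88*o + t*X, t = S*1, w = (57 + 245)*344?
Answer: 12492090208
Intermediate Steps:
w = 103888 (w = 302*344 = 103888)
t = 49 (t = 49*1 = 49)
A(o, X) = -88*o + 49*X
(-168237 + A(-380, 77))*(w - 199230) = (-168237 + (-88*(-380) + 49*77))*(103888 - 199230) = (-168237 + (33440 + 3773))*(-95342) = (-168237 + 37213)*(-95342) = -131024*(-95342) = 12492090208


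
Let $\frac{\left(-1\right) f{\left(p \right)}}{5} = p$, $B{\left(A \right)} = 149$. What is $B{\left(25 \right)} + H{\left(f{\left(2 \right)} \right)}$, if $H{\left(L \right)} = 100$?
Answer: $249$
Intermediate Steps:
$f{\left(p \right)} = - 5 p$
$B{\left(25 \right)} + H{\left(f{\left(2 \right)} \right)} = 149 + 100 = 249$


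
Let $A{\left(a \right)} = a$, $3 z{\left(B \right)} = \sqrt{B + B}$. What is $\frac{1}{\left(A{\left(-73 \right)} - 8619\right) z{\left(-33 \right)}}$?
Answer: $\frac{i \sqrt{66}}{191224} \approx 4.2484 \cdot 10^{-5} i$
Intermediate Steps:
$z{\left(B \right)} = \frac{\sqrt{2} \sqrt{B}}{3}$ ($z{\left(B \right)} = \frac{\sqrt{B + B}}{3} = \frac{\sqrt{2 B}}{3} = \frac{\sqrt{2} \sqrt{B}}{3}$)
$\frac{1}{\left(A{\left(-73 \right)} - 8619\right) z{\left(-33 \right)}} = \frac{1}{\left(-73 - 8619\right) \frac{\sqrt{2} \sqrt{-33}}{3}} = \frac{1}{\left(-8692\right) \frac{\sqrt{2} i \sqrt{33}}{3}} = - \frac{1}{8692 \frac{i \sqrt{66}}{3}} = - \frac{\left(- \frac{1}{22}\right) i \sqrt{66}}{8692} = \frac{i \sqrt{66}}{191224}$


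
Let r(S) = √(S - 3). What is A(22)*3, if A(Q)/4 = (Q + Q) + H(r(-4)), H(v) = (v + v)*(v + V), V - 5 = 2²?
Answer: 360 + 216*I*√7 ≈ 360.0 + 571.48*I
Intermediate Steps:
V = 9 (V = 5 + 2² = 5 + 4 = 9)
r(S) = √(-3 + S)
H(v) = 2*v*(9 + v) (H(v) = (v + v)*(v + 9) = (2*v)*(9 + v) = 2*v*(9 + v))
A(Q) = 8*Q + 8*I*√7*(9 + I*√7) (A(Q) = 4*((Q + Q) + 2*√(-3 - 4)*(9 + √(-3 - 4))) = 4*(2*Q + 2*√(-7)*(9 + √(-7))) = 4*(2*Q + 2*(I*√7)*(9 + I*√7)) = 4*(2*Q + 2*I*√7*(9 + I*√7)) = 8*Q + 8*I*√7*(9 + I*√7))
A(22)*3 = (-56 + 8*22 + 72*I*√7)*3 = (-56 + 176 + 72*I*√7)*3 = (120 + 72*I*√7)*3 = 360 + 216*I*√7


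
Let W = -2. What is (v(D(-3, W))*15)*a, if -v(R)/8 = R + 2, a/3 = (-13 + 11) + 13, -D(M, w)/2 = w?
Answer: -23760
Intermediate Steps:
D(M, w) = -2*w
a = 33 (a = 3*((-13 + 11) + 13) = 3*(-2 + 13) = 3*11 = 33)
v(R) = -16 - 8*R (v(R) = -8*(R + 2) = -8*(2 + R) = -16 - 8*R)
(v(D(-3, W))*15)*a = ((-16 - (-16)*(-2))*15)*33 = ((-16 - 8*4)*15)*33 = ((-16 - 32)*15)*33 = -48*15*33 = -720*33 = -23760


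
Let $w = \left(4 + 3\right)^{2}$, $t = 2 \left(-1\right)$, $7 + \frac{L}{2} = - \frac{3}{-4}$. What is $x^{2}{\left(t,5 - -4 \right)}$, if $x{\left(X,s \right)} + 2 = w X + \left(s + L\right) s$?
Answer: $\frac{69169}{4} \approx 17292.0$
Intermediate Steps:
$L = - \frac{25}{2}$ ($L = -14 + 2 \left(- \frac{3}{-4}\right) = -14 + 2 \left(\left(-3\right) \left(- \frac{1}{4}\right)\right) = -14 + 2 \cdot \frac{3}{4} = -14 + \frac{3}{2} = - \frac{25}{2} \approx -12.5$)
$t = -2$
$w = 49$ ($w = 7^{2} = 49$)
$x{\left(X,s \right)} = -2 + 49 X + s \left(- \frac{25}{2} + s\right)$ ($x{\left(X,s \right)} = -2 + \left(49 X + \left(s - \frac{25}{2}\right) s\right) = -2 + \left(49 X + \left(- \frac{25}{2} + s\right) s\right) = -2 + \left(49 X + s \left(- \frac{25}{2} + s\right)\right) = -2 + 49 X + s \left(- \frac{25}{2} + s\right)$)
$x^{2}{\left(t,5 - -4 \right)} = \left(-2 + \left(5 - -4\right)^{2} + 49 \left(-2\right) - \frac{25 \left(5 - -4\right)}{2}\right)^{2} = \left(-2 + \left(5 + 4\right)^{2} - 98 - \frac{25 \left(5 + 4\right)}{2}\right)^{2} = \left(-2 + 9^{2} - 98 - \frac{225}{2}\right)^{2} = \left(-2 + 81 - 98 - \frac{225}{2}\right)^{2} = \left(- \frac{263}{2}\right)^{2} = \frac{69169}{4}$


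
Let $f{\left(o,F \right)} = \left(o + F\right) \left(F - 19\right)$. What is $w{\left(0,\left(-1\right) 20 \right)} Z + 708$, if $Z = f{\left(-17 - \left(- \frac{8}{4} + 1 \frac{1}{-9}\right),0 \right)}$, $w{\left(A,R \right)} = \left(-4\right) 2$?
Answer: $- \frac{13996}{9} \approx -1555.1$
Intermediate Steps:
$w{\left(A,R \right)} = -8$
$f{\left(o,F \right)} = \left(-19 + F\right) \left(F + o\right)$ ($f{\left(o,F \right)} = \left(F + o\right) \left(-19 + F\right) = \left(-19 + F\right) \left(F + o\right)$)
$Z = \frac{2546}{9}$ ($Z = 0^{2} - 0 - 19 \left(-17 - \left(- \frac{8}{4} + 1 \frac{1}{-9}\right)\right) + 0 \left(-17 - \left(- \frac{8}{4} + 1 \frac{1}{-9}\right)\right) = 0 + 0 - 19 \left(-17 - \left(\left(-8\right) \frac{1}{4} + 1 \left(- \frac{1}{9}\right)\right)\right) + 0 \left(-17 - \left(\left(-8\right) \frac{1}{4} + 1 \left(- \frac{1}{9}\right)\right)\right) = 0 + 0 - 19 \left(-17 - \left(-2 - \frac{1}{9}\right)\right) + 0 \left(-17 - \left(-2 - \frac{1}{9}\right)\right) = 0 + 0 - 19 \left(-17 - - \frac{19}{9}\right) + 0 \left(-17 - - \frac{19}{9}\right) = 0 + 0 - 19 \left(-17 + \frac{19}{9}\right) + 0 \left(-17 + \frac{19}{9}\right) = 0 + 0 - - \frac{2546}{9} + 0 \left(- \frac{134}{9}\right) = 0 + 0 + \frac{2546}{9} + 0 = \frac{2546}{9} \approx 282.89$)
$w{\left(0,\left(-1\right) 20 \right)} Z + 708 = \left(-8\right) \frac{2546}{9} + 708 = - \frac{20368}{9} + 708 = - \frac{13996}{9}$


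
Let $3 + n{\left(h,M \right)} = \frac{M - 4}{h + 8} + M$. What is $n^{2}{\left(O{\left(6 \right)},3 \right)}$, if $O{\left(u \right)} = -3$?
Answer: $\frac{1}{25} \approx 0.04$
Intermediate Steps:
$n{\left(h,M \right)} = -3 + M + \frac{-4 + M}{8 + h}$ ($n{\left(h,M \right)} = -3 + \left(\frac{M - 4}{h + 8} + M\right) = -3 + \left(\frac{-4 + M}{8 + h} + M\right) = -3 + \left(M + \frac{-4 + M}{8 + h}\right) = -3 + M + \frac{-4 + M}{8 + h}$)
$n^{2}{\left(O{\left(6 \right)},3 \right)} = \left(\frac{-28 - -9 + 9 \cdot 3 + 3 \left(-3\right)}{8 - 3}\right)^{2} = \left(\frac{-28 + 9 + 27 - 9}{5}\right)^{2} = \left(\frac{1}{5} \left(-1\right)\right)^{2} = \left(- \frac{1}{5}\right)^{2} = \frac{1}{25}$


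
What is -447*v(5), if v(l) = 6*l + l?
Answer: -15645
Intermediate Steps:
v(l) = 7*l
-447*v(5) = -3129*5 = -447*35 = -15645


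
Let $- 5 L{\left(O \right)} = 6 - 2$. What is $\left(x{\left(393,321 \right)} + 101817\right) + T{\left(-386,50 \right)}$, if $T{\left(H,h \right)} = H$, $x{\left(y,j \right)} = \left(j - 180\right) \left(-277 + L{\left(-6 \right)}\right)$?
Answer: $\frac{311306}{5} \approx 62261.0$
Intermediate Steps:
$L{\left(O \right)} = - \frac{4}{5}$ ($L{\left(O \right)} = - \frac{6 - 2}{5} = \left(- \frac{1}{5}\right) 4 = - \frac{4}{5}$)
$x{\left(y,j \right)} = 50004 - \frac{1389 j}{5}$ ($x{\left(y,j \right)} = \left(j - 180\right) \left(-277 - \frac{4}{5}\right) = \left(-180 + j\right) \left(- \frac{1389}{5}\right) = 50004 - \frac{1389 j}{5}$)
$\left(x{\left(393,321 \right)} + 101817\right) + T{\left(-386,50 \right)} = \left(\left(50004 - \frac{445869}{5}\right) + 101817\right) - 386 = \left(- \frac{195849}{5} + 101817\right) - 386 = \frac{313236}{5} - 386 = \frac{311306}{5}$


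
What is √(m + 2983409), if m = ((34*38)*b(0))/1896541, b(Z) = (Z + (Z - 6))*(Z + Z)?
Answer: √2983409 ≈ 1727.3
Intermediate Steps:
b(Z) = 2*Z*(-6 + 2*Z) (b(Z) = (Z + (-6 + Z))*(2*Z) = (-6 + 2*Z)*(2*Z) = 2*Z*(-6 + 2*Z))
m = 0 (m = ((34*38)*(4*0*(-3 + 0)))/1896541 = (1292*(4*0*(-3)))*(1/1896541) = (1292*0)*(1/1896541) = 0*(1/1896541) = 0)
√(m + 2983409) = √(0 + 2983409) = √2983409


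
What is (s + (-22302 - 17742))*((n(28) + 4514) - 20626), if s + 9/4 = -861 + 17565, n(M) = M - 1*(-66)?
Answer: 747792321/2 ≈ 3.7390e+8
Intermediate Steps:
n(M) = 66 + M (n(M) = M + 66 = 66 + M)
s = 66807/4 (s = -9/4 + (-861 + 17565) = -9/4 + 16704 = 66807/4 ≈ 16702.)
(s + (-22302 - 17742))*((n(28) + 4514) - 20626) = (66807/4 + (-22302 - 17742))*(((66 + 28) + 4514) - 20626) = (66807/4 - 40044)*((94 + 4514) - 20626) = -93369*(4608 - 20626)/4 = -93369/4*(-16018) = 747792321/2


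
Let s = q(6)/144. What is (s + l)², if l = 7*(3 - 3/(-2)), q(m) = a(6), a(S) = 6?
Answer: 573049/576 ≈ 994.88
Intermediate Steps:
q(m) = 6
l = 63/2 (l = 7*(3 - 3*(-½)) = 7*(3 + 3/2) = 7*(9/2) = 63/2 ≈ 31.500)
s = 1/24 (s = 6/144 = 6*(1/144) = 1/24 ≈ 0.041667)
(s + l)² = (1/24 + 63/2)² = (757/24)² = 573049/576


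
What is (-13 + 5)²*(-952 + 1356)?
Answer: 25856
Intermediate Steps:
(-13 + 5)²*(-952 + 1356) = (-8)²*404 = 64*404 = 25856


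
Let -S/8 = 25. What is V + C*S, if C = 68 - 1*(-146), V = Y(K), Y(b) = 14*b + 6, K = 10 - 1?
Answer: -42668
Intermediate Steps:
S = -200 (S = -8*25 = -200)
K = 9
Y(b) = 6 + 14*b
V = 132 (V = 6 + 14*9 = 6 + 126 = 132)
C = 214 (C = 68 + 146 = 214)
V + C*S = 132 + 214*(-200) = 132 - 42800 = -42668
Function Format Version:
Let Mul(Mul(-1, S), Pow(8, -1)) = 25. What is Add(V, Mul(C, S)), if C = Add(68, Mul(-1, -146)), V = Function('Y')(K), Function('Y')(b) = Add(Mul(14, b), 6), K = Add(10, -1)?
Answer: -42668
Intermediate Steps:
S = -200 (S = Mul(-8, 25) = -200)
K = 9
Function('Y')(b) = Add(6, Mul(14, b))
V = 132 (V = Add(6, Mul(14, 9)) = Add(6, 126) = 132)
C = 214 (C = Add(68, 146) = 214)
Add(V, Mul(C, S)) = Add(132, Mul(214, -200)) = Add(132, -42800) = -42668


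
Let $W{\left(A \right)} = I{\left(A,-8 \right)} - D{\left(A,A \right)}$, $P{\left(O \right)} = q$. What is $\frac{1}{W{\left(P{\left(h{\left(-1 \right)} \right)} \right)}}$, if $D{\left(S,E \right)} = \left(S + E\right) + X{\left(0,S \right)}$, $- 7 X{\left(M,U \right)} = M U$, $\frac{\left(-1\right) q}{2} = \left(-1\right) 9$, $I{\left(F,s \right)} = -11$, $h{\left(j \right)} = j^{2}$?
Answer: $- \frac{1}{47} \approx -0.021277$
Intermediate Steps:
$q = 18$ ($q = - 2 \left(\left(-1\right) 9\right) = \left(-2\right) \left(-9\right) = 18$)
$X{\left(M,U \right)} = - \frac{M U}{7}$
$P{\left(O \right)} = 18$
$D{\left(S,E \right)} = E + S$ ($D{\left(S,E \right)} = \left(S + E\right) - 0 S = \left(E + S\right) + 0 = E + S$)
$W{\left(A \right)} = -11 - 2 A$ ($W{\left(A \right)} = -11 - \left(A + A\right) = -11 - 2 A$)
$\frac{1}{W{\left(P{\left(h{\left(-1 \right)} \right)} \right)}} = \frac{1}{-11 - 36} = \frac{1}{-47} = - \frac{1}{47}$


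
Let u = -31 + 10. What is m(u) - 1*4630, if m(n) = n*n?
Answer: -4189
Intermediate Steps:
u = -21
m(n) = n**2
m(u) - 1*4630 = (-21)**2 - 1*4630 = 441 - 4630 = -4189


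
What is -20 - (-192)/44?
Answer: -172/11 ≈ -15.636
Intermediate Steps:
-20 - (-192)/44 = -20 - 32*(-3/22) = -20 + 48/11 = -172/11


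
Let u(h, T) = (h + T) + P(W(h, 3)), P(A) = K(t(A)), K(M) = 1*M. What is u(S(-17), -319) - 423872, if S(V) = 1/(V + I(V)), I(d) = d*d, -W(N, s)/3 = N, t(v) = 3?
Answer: -115379135/272 ≈ -4.2419e+5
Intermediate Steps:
W(N, s) = -3*N
I(d) = d**2
K(M) = M
P(A) = 3
S(V) = 1/(V + V**2)
u(h, T) = 3 + T + h (u(h, T) = (h + T) + 3 = (T + h) + 3 = 3 + T + h)
u(S(-17), -319) - 423872 = (3 - 319 + 1/((-17)*(1 - 17))) - 423872 = (3 - 319 - 1/17/(-16)) - 423872 = (3 - 319 - 1/17*(-1/16)) - 423872 = (3 - 319 + 1/272) - 423872 = -85951/272 - 423872 = -115379135/272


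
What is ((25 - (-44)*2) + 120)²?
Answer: 54289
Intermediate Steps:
((25 - (-44)*2) + 120)² = ((25 - 1*(-88)) + 120)² = ((25 + 88) + 120)² = (113 + 120)² = 233² = 54289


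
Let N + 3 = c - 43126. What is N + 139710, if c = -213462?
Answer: -116881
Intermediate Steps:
N = -256591 (N = -3 + (-213462 - 43126) = -3 - 256588 = -256591)
N + 139710 = -256591 + 139710 = -116881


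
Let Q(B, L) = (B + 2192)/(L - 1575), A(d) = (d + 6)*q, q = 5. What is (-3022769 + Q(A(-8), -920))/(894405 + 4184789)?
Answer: -7541810837/12672589030 ≈ -0.59513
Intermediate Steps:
A(d) = 30 + 5*d (A(d) = (d + 6)*5 = (6 + d)*5 = 30 + 5*d)
Q(B, L) = (2192 + B)/(-1575 + L)
(-3022769 + Q(A(-8), -920))/(894405 + 4184789) = (-3022769 + (2192 + (30 + 5*(-8)))/(-1575 - 920))/(894405 + 4184789) = (-3022769 + (2192 + (30 - 40))/(-2495))/5079194 = (-3022769 - (2192 - 10)/2495)*(1/5079194) = (-3022769 - 1/2495*2182)*(1/5079194) = (-3022769 - 2182/2495)*(1/5079194) = -7541810837/2495*1/5079194 = -7541810837/12672589030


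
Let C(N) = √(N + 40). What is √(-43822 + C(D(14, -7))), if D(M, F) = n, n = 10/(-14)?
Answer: √(-2147278 + 35*√77)/7 ≈ 209.32*I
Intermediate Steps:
n = -5/7 (n = 10*(-1/14) = -5/7 ≈ -0.71429)
D(M, F) = -5/7
C(N) = √(40 + N)
√(-43822 + C(D(14, -7))) = √(-43822 + √(40 - 5/7)) = √(-43822 + √(275/7)) = √(-43822 + 5*√77/7)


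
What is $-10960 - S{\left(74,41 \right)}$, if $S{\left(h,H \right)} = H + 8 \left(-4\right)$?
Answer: $-10969$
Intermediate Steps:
$S{\left(h,H \right)} = -32 + H$ ($S{\left(h,H \right)} = H - 32 = -32 + H$)
$-10960 - S{\left(74,41 \right)} = -10960 - \left(-32 + 41\right) = -10960 - 9 = -10969$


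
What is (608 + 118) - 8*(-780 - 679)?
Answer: 12398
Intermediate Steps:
(608 + 118) - 8*(-780 - 679) = 726 - 8*(-1459) = 726 + 11672 = 12398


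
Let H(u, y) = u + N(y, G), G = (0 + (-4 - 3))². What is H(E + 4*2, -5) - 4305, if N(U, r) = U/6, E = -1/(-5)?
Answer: -128929/30 ≈ -4297.6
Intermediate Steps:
G = 49 (G = (0 - 7)² = (-7)² = 49)
E = ⅕ (E = -1*(-⅕) = ⅕ ≈ 0.20000)
N(U, r) = U/6 (N(U, r) = U*(⅙) = U/6)
H(u, y) = u + y/6
H(E + 4*2, -5) - 4305 = ((⅕ + 4*2) + (⅙)*(-5)) - 4305 = ((⅕ + 8) - ⅚) - 4305 = (41/5 - ⅚) - 4305 = 221/30 - 4305 = -128929/30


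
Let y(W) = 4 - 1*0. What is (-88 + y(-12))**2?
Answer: 7056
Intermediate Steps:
y(W) = 4 (y(W) = 4 + 0 = 4)
(-88 + y(-12))**2 = (-88 + 4)**2 = (-84)**2 = 7056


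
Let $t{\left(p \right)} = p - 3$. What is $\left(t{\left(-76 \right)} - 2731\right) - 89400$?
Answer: $-92210$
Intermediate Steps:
$t{\left(p \right)} = -3 + p$ ($t{\left(p \right)} = p - 3 = -3 + p$)
$\left(t{\left(-76 \right)} - 2731\right) - 89400 = \left(\left(-3 - 76\right) - 2731\right) - 89400 = \left(-79 - 2731\right) - 89400 = -2810 - 89400 = -92210$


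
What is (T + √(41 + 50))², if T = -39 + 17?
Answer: (22 - √91)² ≈ 155.27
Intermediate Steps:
T = -22
(T + √(41 + 50))² = (-22 + √(41 + 50))² = (-22 + √91)²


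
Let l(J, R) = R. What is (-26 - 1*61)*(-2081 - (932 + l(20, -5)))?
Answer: 261696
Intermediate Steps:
(-26 - 1*61)*(-2081 - (932 + l(20, -5))) = (-26 - 1*61)*(-2081 - (932 - 5)) = (-26 - 61)*(-2081 - 1*927) = -87*(-2081 - 927) = -87*(-3008) = 261696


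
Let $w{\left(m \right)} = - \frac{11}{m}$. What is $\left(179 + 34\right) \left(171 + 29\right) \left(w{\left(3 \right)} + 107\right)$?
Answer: $4402000$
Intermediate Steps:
$\left(179 + 34\right) \left(171 + 29\right) \left(w{\left(3 \right)} + 107\right) = \left(179 + 34\right) \left(171 + 29\right) \left(- \frac{11}{3} + 107\right) = 213 \cdot 200 \left(\left(-11\right) \frac{1}{3} + 107\right) = 42600 \left(- \frac{11}{3} + 107\right) = 42600 \cdot \frac{310}{3} = 4402000$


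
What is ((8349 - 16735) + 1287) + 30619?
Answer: 23520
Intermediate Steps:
((8349 - 16735) + 1287) + 30619 = (-8386 + 1287) + 30619 = -7099 + 30619 = 23520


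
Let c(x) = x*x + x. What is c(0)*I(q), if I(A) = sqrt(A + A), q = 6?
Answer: 0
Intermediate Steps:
c(x) = x + x**2 (c(x) = x**2 + x = x + x**2)
I(A) = sqrt(2)*sqrt(A) (I(A) = sqrt(2*A) = sqrt(2)*sqrt(A))
c(0)*I(q) = (0*(1 + 0))*(sqrt(2)*sqrt(6)) = (0*1)*(2*sqrt(3)) = 0*(2*sqrt(3)) = 0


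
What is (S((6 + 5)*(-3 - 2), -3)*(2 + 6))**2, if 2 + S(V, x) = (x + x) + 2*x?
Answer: 12544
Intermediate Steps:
S(V, x) = -2 + 4*x (S(V, x) = -2 + ((x + x) + 2*x) = -2 + (2*x + 2*x) = -2 + 4*x)
(S((6 + 5)*(-3 - 2), -3)*(2 + 6))**2 = ((-2 + 4*(-3))*(2 + 6))**2 = ((-2 - 12)*8)**2 = (-14*8)**2 = (-112)**2 = 12544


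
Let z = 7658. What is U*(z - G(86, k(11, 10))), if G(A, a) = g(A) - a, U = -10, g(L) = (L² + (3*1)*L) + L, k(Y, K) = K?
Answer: 720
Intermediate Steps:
g(L) = L² + 4*L (g(L) = (L² + 3*L) + L = L² + 4*L)
G(A, a) = -a + A*(4 + A) (G(A, a) = A*(4 + A) - a = -a + A*(4 + A))
U*(z - G(86, k(11, 10))) = -10*(7658 - (-1*10 + 86*(4 + 86))) = -10*(7658 - (-10 + 86*90)) = -10*(7658 - (-10 + 7740)) = -10*(7658 - 1*7730) = -10*(7658 - 7730) = -10*(-72) = 720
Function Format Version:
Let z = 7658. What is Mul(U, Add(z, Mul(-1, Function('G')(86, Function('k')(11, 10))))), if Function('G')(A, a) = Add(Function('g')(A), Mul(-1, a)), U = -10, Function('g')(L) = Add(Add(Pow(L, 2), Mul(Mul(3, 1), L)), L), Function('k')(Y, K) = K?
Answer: 720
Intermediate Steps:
Function('g')(L) = Add(Pow(L, 2), Mul(4, L)) (Function('g')(L) = Add(Add(Pow(L, 2), Mul(3, L)), L) = Add(Pow(L, 2), Mul(4, L)))
Function('G')(A, a) = Add(Mul(-1, a), Mul(A, Add(4, A))) (Function('G')(A, a) = Add(Mul(A, Add(4, A)), Mul(-1, a)) = Add(Mul(-1, a), Mul(A, Add(4, A))))
Mul(U, Add(z, Mul(-1, Function('G')(86, Function('k')(11, 10))))) = Mul(-10, Add(7658, Mul(-1, Add(Mul(-1, 10), Mul(86, Add(4, 86)))))) = Mul(-10, Add(7658, Mul(-1, Add(-10, Mul(86, 90))))) = Mul(-10, Add(7658, Mul(-1, Add(-10, 7740)))) = Mul(-10, Add(7658, Mul(-1, 7730))) = Mul(-10, Add(7658, -7730)) = Mul(-10, -72) = 720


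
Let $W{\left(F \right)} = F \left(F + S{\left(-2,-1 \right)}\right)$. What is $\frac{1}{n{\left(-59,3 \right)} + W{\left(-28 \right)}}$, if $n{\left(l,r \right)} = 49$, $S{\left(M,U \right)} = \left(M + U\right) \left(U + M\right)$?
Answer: $\frac{1}{581} \approx 0.0017212$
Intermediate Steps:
$S{\left(M,U \right)} = \left(M + U\right)^{2}$ ($S{\left(M,U \right)} = \left(M + U\right) \left(M + U\right) = \left(M + U\right)^{2}$)
$W{\left(F \right)} = F \left(9 + F\right)$ ($W{\left(F \right)} = F \left(F + \left(-2 - 1\right)^{2}\right) = F \left(F + \left(-3\right)^{2}\right) = F \left(F + 9\right) = F \left(9 + F\right)$)
$\frac{1}{n{\left(-59,3 \right)} + W{\left(-28 \right)}} = \frac{1}{49 - 28 \left(9 - 28\right)} = \frac{1}{49 - -532} = \frac{1}{49 + 532} = \frac{1}{581}$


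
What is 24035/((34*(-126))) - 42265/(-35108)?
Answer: -41422345/9400167 ≈ -4.4066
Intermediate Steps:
24035/((34*(-126))) - 42265/(-35108) = 24035/(-4284) - 42265*(-1/35108) = 24035*(-1/4284) + 42265/35108 = -24035/4284 + 42265/35108 = -41422345/9400167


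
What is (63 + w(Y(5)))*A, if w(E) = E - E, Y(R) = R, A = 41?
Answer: 2583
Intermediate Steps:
w(E) = 0
(63 + w(Y(5)))*A = (63 + 0)*41 = 63*41 = 2583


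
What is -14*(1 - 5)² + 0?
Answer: -224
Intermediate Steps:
-14*(1 - 5)² + 0 = -14*(-4)² + 0 = -14*16 + 0 = -224 + 0 = -224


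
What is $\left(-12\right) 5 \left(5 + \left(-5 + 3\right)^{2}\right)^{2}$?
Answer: $-4860$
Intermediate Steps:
$\left(-12\right) 5 \left(5 + \left(-5 + 3\right)^{2}\right)^{2} = - 60 \left(5 + \left(-2\right)^{2}\right)^{2} = - 60 \left(5 + 4\right)^{2} = - 60 \cdot 9^{2} = \left(-60\right) 81 = -4860$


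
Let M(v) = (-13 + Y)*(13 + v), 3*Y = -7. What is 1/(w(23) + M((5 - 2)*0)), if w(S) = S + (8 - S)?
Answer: -3/574 ≈ -0.0052265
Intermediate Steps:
Y = -7/3 (Y = (1/3)*(-7) = -7/3 ≈ -2.3333)
w(S) = 8
M(v) = -598/3 - 46*v/3 (M(v) = (-13 - 7/3)*(13 + v) = -46*(13 + v)/3 = -598/3 - 46*v/3)
1/(w(23) + M((5 - 2)*0)) = 1/(8 + (-598/3 - 46*(5 - 2)*0/3)) = 1/(8 + (-598/3 - 46*0)) = 1/(8 + (-598/3 - 46/3*0)) = 1/(8 + (-598/3 + 0)) = 1/(8 - 598/3) = 1/(-574/3) = -3/574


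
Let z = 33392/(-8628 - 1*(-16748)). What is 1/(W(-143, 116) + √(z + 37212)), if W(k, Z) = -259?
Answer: -262885/30312861 - √38340969310/30312861 ≈ -0.015132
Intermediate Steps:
z = 4174/1015 (z = 33392/(-8628 + 16748) = 33392/8120 = 33392*(1/8120) = 4174/1015 ≈ 4.1123)
1/(W(-143, 116) + √(z + 37212)) = 1/(-259 + √(4174/1015 + 37212)) = 1/(-259 + √(37774354/1015)) = 1/(-259 + √38340969310/1015)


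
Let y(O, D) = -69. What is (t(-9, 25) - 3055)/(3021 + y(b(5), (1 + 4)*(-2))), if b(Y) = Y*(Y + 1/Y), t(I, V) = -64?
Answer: -3119/2952 ≈ -1.0566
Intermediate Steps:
b(Y) = Y*(Y + 1/Y)
(t(-9, 25) - 3055)/(3021 + y(b(5), (1 + 4)*(-2))) = (-64 - 3055)/(3021 - 69) = -3119/2952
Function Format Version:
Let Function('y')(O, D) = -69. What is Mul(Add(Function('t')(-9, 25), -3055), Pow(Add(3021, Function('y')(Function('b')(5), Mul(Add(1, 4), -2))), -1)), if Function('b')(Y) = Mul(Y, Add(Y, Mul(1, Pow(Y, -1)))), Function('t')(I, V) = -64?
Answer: Rational(-3119, 2952) ≈ -1.0566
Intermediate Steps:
Function('b')(Y) = Mul(Y, Add(Y, Pow(Y, -1)))
Mul(Add(Function('t')(-9, 25), -3055), Pow(Add(3021, Function('y')(Function('b')(5), Mul(Add(1, 4), -2))), -1)) = Mul(Add(-64, -3055), Pow(Add(3021, -69), -1)) = Mul(-3119, Pow(2952, -1)) = Mul(-3119, Rational(1, 2952)) = Rational(-3119, 2952)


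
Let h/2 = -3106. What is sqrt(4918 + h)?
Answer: I*sqrt(1294) ≈ 35.972*I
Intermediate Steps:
h = -6212 (h = 2*(-3106) = -6212)
sqrt(4918 + h) = sqrt(4918 - 6212) = sqrt(-1294) = I*sqrt(1294)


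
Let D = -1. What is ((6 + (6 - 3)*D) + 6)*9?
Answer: 81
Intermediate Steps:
((6 + (6 - 3)*D) + 6)*9 = ((6 + (6 - 3)*(-1)) + 6)*9 = ((6 + 3*(-1)) + 6)*9 = ((6 - 3) + 6)*9 = (3 + 6)*9 = 9*9 = 81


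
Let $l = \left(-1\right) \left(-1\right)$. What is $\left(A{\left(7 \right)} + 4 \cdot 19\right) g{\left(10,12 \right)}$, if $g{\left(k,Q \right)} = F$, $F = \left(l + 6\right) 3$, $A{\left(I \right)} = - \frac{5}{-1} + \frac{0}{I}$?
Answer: $1701$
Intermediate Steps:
$A{\left(I \right)} = 5$ ($A{\left(I \right)} = \left(-5\right) \left(-1\right) + 0 = 5 + 0 = 5$)
$l = 1$
$F = 21$ ($F = \left(1 + 6\right) 3 = 7 \cdot 3 = 21$)
$g{\left(k,Q \right)} = 21$
$\left(A{\left(7 \right)} + 4 \cdot 19\right) g{\left(10,12 \right)} = \left(5 + 4 \cdot 19\right) 21 = \left(5 + 76\right) 21 = 81 \cdot 21 = 1701$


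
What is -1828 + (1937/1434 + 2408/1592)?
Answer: -520831951/285366 ≈ -1825.1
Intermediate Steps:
-1828 + (1937/1434 + 2408/1592) = -1828 + (1937*(1/1434) + 2408*(1/1592)) = -1828 + (1937/1434 + 301/199) = -1828 + 817097/285366 = -520831951/285366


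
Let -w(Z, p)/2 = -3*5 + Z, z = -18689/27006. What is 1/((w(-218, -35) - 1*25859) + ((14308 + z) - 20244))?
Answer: -27006/846089663 ≈ -3.1919e-5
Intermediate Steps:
z = -18689/27006 (z = -18689*1/27006 = -18689/27006 ≈ -0.69203)
w(Z, p) = 30 - 2*Z (w(Z, p) = -2*(-3*5 + Z) = -2*(-15 + Z) = 30 - 2*Z)
1/((w(-218, -35) - 1*25859) + ((14308 + z) - 20244)) = 1/(((30 - 2*(-218)) - 1*25859) + ((14308 - 18689/27006) - 20244)) = 1/(((30 + 436) - 25859) + (386383159/27006 - 20244)) = 1/((466 - 25859) - 160326305/27006) = 1/(-25393 - 160326305/27006) = 1/(-846089663/27006) = -27006/846089663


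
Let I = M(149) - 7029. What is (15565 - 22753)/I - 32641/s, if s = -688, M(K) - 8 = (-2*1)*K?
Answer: 243844823/5035472 ≈ 48.425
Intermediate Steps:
M(K) = 8 - 2*K (M(K) = 8 + (-2*1)*K = 8 - 2*K)
I = -7319 (I = (8 - 2*149) - 7029 = (8 - 298) - 7029 = -290 - 7029 = -7319)
(15565 - 22753)/I - 32641/s = (15565 - 22753)/(-7319) - 32641/(-688) = -7188*(-1/7319) - 32641*(-1/688) = 7188/7319 + 32641/688 = 243844823/5035472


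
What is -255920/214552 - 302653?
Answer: -8116882797/26819 ≈ -3.0265e+5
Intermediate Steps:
-255920/214552 - 302653 = -255920*1/214552 - 302653 = -31990/26819 - 302653 = -8116882797/26819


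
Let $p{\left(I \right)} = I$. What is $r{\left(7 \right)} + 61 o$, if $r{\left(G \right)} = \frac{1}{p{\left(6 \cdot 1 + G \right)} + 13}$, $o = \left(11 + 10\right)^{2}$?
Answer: $\frac{699427}{26} \approx 26901.0$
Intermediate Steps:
$o = 441$ ($o = 21^{2} = 441$)
$r{\left(G \right)} = \frac{1}{19 + G}$ ($r{\left(G \right)} = \frac{1}{\left(6 \cdot 1 + G\right) + 13} = \frac{1}{\left(6 + G\right) + 13} = \frac{1}{19 + G}$)
$r{\left(7 \right)} + 61 o = \frac{1}{19 + 7} + 61 \cdot 441 = \frac{1}{26} + 26901 = \frac{699427}{26}$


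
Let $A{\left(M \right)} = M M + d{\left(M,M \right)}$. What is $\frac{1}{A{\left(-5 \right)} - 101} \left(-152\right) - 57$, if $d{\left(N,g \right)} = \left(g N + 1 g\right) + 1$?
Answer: $- \frac{2983}{55} \approx -54.236$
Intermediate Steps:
$d{\left(N,g \right)} = 1 + g + N g$ ($d{\left(N,g \right)} = \left(N g + g\right) + 1 = \left(g + N g\right) + 1 = 1 + g + N g$)
$A{\left(M \right)} = 1 + M + 2 M^{2}$ ($A{\left(M \right)} = M M + \left(1 + M + M M\right) = M^{2} + \left(1 + M + M^{2}\right) = 1 + M + 2 M^{2}$)
$\frac{1}{A{\left(-5 \right)} - 101} \left(-152\right) - 57 = \frac{1}{\left(1 - 5 + 2 \left(-5\right)^{2}\right) - 101} \left(-152\right) - 57 = \frac{1}{\left(1 - 5 + 2 \cdot 25\right) - 101} \left(-152\right) - 57 = \frac{1}{\left(1 - 5 + 50\right) - 101} \left(-152\right) - 57 = \frac{1}{46 - 101} \left(-152\right) - 57 = \frac{1}{-55} \left(-152\right) - 57 = \left(- \frac{1}{55}\right) \left(-152\right) - 57 = \frac{152}{55} - 57 = - \frac{2983}{55}$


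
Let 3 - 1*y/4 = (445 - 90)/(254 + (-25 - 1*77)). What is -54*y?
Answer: -2727/19 ≈ -143.53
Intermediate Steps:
y = 101/38 (y = 12 - 4*(445 - 90)/(254 + (-25 - 1*77)) = 12 - 1420/(254 + (-25 - 77)) = 12 - 1420/(254 - 102) = 12 - 1420/152 = 12 - 4*355/152 = 12 - 355/38 = 101/38 ≈ 2.6579)
-54*y = -54*101/38 = -2727/19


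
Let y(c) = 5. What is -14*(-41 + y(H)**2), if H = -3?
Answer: 224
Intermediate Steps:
-14*(-41 + y(H)**2) = -14*(-41 + 5**2) = -14*(-41 + 25) = -14*(-16) = 224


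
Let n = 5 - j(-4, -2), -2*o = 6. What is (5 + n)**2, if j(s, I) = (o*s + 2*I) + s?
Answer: 36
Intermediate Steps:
o = -3 (o = -1/2*6 = -3)
j(s, I) = -2*s + 2*I (j(s, I) = (-3*s + 2*I) + s = -2*s + 2*I)
n = 1 (n = 5 - (-2*(-4) + 2*(-2)) = 5 - (8 - 4) = 5 - 1*4 = 5 - 4 = 1)
(5 + n)**2 = (5 + 1)**2 = 6**2 = 36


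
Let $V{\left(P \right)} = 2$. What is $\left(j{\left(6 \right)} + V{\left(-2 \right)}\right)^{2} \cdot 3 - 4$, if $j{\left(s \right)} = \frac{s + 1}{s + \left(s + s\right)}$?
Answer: $\frac{1417}{108} \approx 13.12$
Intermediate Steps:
$j{\left(s \right)} = \frac{1 + s}{3 s}$ ($j{\left(s \right)} = \frac{1 + s}{s + 2 s} = \frac{1 + s}{3 s}$)
$\left(j{\left(6 \right)} + V{\left(-2 \right)}\right)^{2} \cdot 3 - 4 = \left(\frac{1 + 6}{3 \cdot 6} + 2\right)^{2} \cdot 3 - 4 = \left(\frac{1}{3} \cdot \frac{1}{6} \cdot 7 + 2\right)^{2} \cdot 3 - 4 = \left(\frac{7}{18} + 2\right)^{2} \cdot 3 - 4 = \left(\frac{43}{18}\right)^{2} \cdot 3 - 4 = \frac{1849}{324} \cdot 3 - 4 = \frac{1849}{108} - 4 = \frac{1417}{108}$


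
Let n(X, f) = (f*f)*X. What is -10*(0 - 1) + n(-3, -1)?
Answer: 7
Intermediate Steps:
n(X, f) = X*f² (n(X, f) = f²*X = X*f²)
-10*(0 - 1) + n(-3, -1) = -10*(0 - 1) - 3*(-1)² = -10*(-1) - 3*1 = 10 - 3 = 7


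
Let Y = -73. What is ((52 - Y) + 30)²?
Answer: 24025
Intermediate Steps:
((52 - Y) + 30)² = ((52 - 1*(-73)) + 30)² = ((52 + 73) + 30)² = (125 + 30)² = 155² = 24025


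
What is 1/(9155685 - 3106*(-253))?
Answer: 1/9941503 ≈ 1.0059e-7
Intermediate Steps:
1/(9155685 - 3106*(-253)) = 1/(9155685 + 785818) = 1/9941503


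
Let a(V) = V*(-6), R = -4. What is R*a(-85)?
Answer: -2040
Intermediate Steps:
a(V) = -6*V
R*a(-85) = -(-24)*(-85) = -4*510 = -2040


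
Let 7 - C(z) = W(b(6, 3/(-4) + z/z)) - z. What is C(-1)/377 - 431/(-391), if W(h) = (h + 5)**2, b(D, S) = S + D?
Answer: 1845553/2358512 ≈ 0.78251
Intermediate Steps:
b(D, S) = D + S
W(h) = (5 + h)**2
C(z) = -1913/16 + z (C(z) = 7 - ((5 + (6 + (3/(-4) + z/z)))**2 - z) = 7 - ((5 + (6 + (3*(-1/4) + 1)))**2 - z) = 7 - ((5 + (6 + (-3/4 + 1)))**2 - z) = 7 - ((5 + (6 + 1/4))**2 - z) = 7 - ((5 + 25/4)**2 - z) = 7 - ((45/4)**2 - z) = 7 - (2025/16 - z) = 7 + (-2025/16 + z) = -1913/16 + z)
C(-1)/377 - 431/(-391) = (-1913/16 - 1)/377 - 431/(-391) = -1929/16*1/377 - 431*(-1/391) = -1929/6032 + 431/391 = 1845553/2358512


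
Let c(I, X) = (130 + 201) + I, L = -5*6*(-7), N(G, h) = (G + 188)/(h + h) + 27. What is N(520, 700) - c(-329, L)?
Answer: 8927/350 ≈ 25.506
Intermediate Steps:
N(G, h) = 27 + (188 + G)/(2*h) (N(G, h) = (188 + G)/((2*h)) + 27 = (188 + G)*(1/(2*h)) + 27 = (188 + G)/(2*h) + 27 = 27 + (188 + G)/(2*h))
L = 210 (L = -30*(-7) = 210)
c(I, X) = 331 + I
N(520, 700) - c(-329, L) = (½)*(188 + 520 + 54*700)/700 - (331 - 329) = (½)*(1/700)*(188 + 520 + 37800) - 1*2 = (½)*(1/700)*38508 - 2 = 9627/350 - 2 = 8927/350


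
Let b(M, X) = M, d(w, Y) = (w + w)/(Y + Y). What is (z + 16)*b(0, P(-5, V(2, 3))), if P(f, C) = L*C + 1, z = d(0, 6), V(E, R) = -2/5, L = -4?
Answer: 0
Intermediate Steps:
d(w, Y) = w/Y (d(w, Y) = (2*w)/((2*Y)) = (2*w)*(1/(2*Y)) = w/Y)
V(E, R) = -⅖ (V(E, R) = -2*⅕ = -⅖)
z = 0 (z = 0/6 = 0*(⅙) = 0)
P(f, C) = 1 - 4*C (P(f, C) = -4*C + 1 = 1 - 4*C)
(z + 16)*b(0, P(-5, V(2, 3))) = (0 + 16)*0 = 16*0 = 0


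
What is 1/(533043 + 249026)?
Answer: 1/782069 ≈ 1.2787e-6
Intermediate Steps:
1/(533043 + 249026) = 1/782069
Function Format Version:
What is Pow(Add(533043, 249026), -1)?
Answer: Rational(1, 782069) ≈ 1.2787e-6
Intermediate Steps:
Pow(Add(533043, 249026), -1) = Pow(782069, -1) = Rational(1, 782069)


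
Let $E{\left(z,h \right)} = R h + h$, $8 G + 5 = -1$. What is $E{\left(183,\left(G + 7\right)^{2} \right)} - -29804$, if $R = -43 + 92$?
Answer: $\frac{254057}{8} \approx 31757.0$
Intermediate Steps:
$G = - \frac{3}{4}$ ($G = - \frac{5}{8} + \frac{1}{8} \left(-1\right) = - \frac{5}{8} - \frac{1}{8} = - \frac{3}{4} \approx -0.75$)
$R = 49$
$E{\left(z,h \right)} = 50 h$ ($E{\left(z,h \right)} = 49 h + h = 50 h$)
$E{\left(183,\left(G + 7\right)^{2} \right)} - -29804 = 50 \left(- \frac{3}{4} + 7\right)^{2} - -29804 = 50 \left(\frac{25}{4}\right)^{2} + 29804 = 50 \cdot \frac{625}{16} + 29804 = \frac{15625}{8} + 29804 = \frac{254057}{8}$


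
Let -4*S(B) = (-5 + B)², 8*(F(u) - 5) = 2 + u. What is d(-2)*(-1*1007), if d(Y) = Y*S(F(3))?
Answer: -25175/128 ≈ -196.68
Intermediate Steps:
F(u) = 21/4 + u/8 (F(u) = 5 + (2 + u)/8 = 5 + (¼ + u/8) = 21/4 + u/8)
S(B) = -(-5 + B)²/4
d(Y) = -25*Y/256 (d(Y) = Y*(-(-5 + (21/4 + (⅛)*3))²/4) = Y*(-(-5 + (21/4 + 3/8))²/4) = Y*(-(-5 + 45/8)²/4) = Y*(-(5/8)²/4) = Y*(-¼*25/64) = Y*(-25/256) = -25*Y/256)
d(-2)*(-1*1007) = (-25/256*(-2))*(-1*1007) = (25/128)*(-1007) = -25175/128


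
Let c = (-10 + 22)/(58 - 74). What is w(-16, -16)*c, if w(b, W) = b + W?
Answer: 24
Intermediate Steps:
c = -3/4 (c = 12/(-16) = 12*(-1/16) = -3/4 ≈ -0.75000)
w(b, W) = W + b
w(-16, -16)*c = (-16 - 16)*(-3/4) = -32*(-3/4) = 24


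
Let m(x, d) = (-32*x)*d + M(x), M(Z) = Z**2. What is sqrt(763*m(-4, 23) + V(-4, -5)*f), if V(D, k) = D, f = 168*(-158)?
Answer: 4*sqrt(147791) ≈ 1537.7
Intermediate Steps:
f = -26544
m(x, d) = x**2 - 32*d*x (m(x, d) = (-32*x)*d + x**2 = -32*d*x + x**2 = x**2 - 32*d*x)
sqrt(763*m(-4, 23) + V(-4, -5)*f) = sqrt(763*(-4*(-4 - 32*23)) - 4*(-26544)) = sqrt(763*(-4*(-4 - 736)) + 106176) = sqrt(763*(-4*(-740)) + 106176) = sqrt(763*2960 + 106176) = sqrt(2258480 + 106176) = sqrt(2364656) = 4*sqrt(147791)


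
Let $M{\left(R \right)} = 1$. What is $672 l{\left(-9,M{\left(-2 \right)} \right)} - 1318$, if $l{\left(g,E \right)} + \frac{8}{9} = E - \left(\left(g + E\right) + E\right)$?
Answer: $\frac{10382}{3} \approx 3460.7$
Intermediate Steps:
$l{\left(g,E \right)} = - \frac{8}{9} - E - g$ ($l{\left(g,E \right)} = - \frac{8}{9} + \left(E - \left(\left(g + E\right) + E\right)\right) = - \frac{8}{9} + \left(E - \left(\left(E + g\right) + E\right)\right) = - \frac{8}{9} + \left(E - \left(g + 2 E\right)\right) = - \frac{8}{9} - \left(E + g\right) = - \frac{8}{9} - E - g$)
$672 l{\left(-9,M{\left(-2 \right)} \right)} - 1318 = 672 \left(- \frac{8}{9} - 1 - -9\right) - 1318 = 672 \left(- \frac{8}{9} - 1 + 9\right) - 1318 = 672 \cdot \frac{64}{9} - 1318 = \frac{14336}{3} - 1318 = \frac{10382}{3}$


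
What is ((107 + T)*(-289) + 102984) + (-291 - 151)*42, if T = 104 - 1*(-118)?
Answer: -10661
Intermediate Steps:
T = 222 (T = 104 + 118 = 222)
((107 + T)*(-289) + 102984) + (-291 - 151)*42 = ((107 + 222)*(-289) + 102984) + (-291 - 151)*42 = (329*(-289) + 102984) - 442*42 = (-95081 + 102984) - 18564 = 7903 - 18564 = -10661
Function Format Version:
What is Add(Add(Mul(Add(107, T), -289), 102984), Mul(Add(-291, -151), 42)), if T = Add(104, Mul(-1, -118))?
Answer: -10661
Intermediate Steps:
T = 222 (T = Add(104, 118) = 222)
Add(Add(Mul(Add(107, T), -289), 102984), Mul(Add(-291, -151), 42)) = Add(Add(Mul(Add(107, 222), -289), 102984), Mul(Add(-291, -151), 42)) = Add(Add(Mul(329, -289), 102984), Mul(-442, 42)) = Add(Add(-95081, 102984), -18564) = Add(7903, -18564) = -10661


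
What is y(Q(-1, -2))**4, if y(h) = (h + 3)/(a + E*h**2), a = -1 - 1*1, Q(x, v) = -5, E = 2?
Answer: 1/331776 ≈ 3.0141e-6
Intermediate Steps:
a = -2 (a = -1 - 1 = -2)
y(h) = (3 + h)/(-2 + 2*h**2) (y(h) = (h + 3)/(-2 + 2*h**2) = (3 + h)/(-2 + 2*h**2))
y(Q(-1, -2))**4 = ((3 - 5)/(2*(-1 + (-5)**2)))**4 = ((1/2)*(-2)/(-1 + 25))**4 = ((1/2)*(-2)/24)**4 = ((1/2)*(1/24)*(-2))**4 = (-1/24)**4 = 1/331776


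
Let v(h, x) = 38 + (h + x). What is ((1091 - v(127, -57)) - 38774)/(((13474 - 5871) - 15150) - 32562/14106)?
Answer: 88846641/17748424 ≈ 5.0059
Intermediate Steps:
v(h, x) = 38 + h + x
((1091 - v(127, -57)) - 38774)/(((13474 - 5871) - 15150) - 32562/14106) = ((1091 - (38 + 127 - 57)) - 38774)/(((13474 - 5871) - 15150) - 32562/14106) = ((1091 - 1*108) - 38774)/((7603 - 15150) - 32562*1/14106) = ((1091 - 108) - 38774)/(-7547 - 5427/2351) = (983 - 38774)/(-17748424/2351) = -37791*(-2351/17748424) = 88846641/17748424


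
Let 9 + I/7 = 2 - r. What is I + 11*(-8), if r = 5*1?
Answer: -172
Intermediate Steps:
r = 5
I = -84 (I = -63 + 7*(2 - 1*5) = -63 + 7*(2 - 5) = -63 + 7*(-3) = -63 - 21 = -84)
I + 11*(-8) = -84 + 11*(-8) = -84 - 88 = -172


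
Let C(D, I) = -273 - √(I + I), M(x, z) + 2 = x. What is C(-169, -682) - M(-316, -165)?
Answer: 45 - 2*I*√341 ≈ 45.0 - 36.932*I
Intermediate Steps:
M(x, z) = -2 + x
C(D, I) = -273 - √2*√I (C(D, I) = -273 - √(2*I) = -273 - √2*√I)
C(-169, -682) - M(-316, -165) = (-273 - √2*√(-682)) - (-2 - 316) = (-273 - √2*I*√682) - 1*(-318) = (-273 - 2*I*√341) + 318 = 45 - 2*I*√341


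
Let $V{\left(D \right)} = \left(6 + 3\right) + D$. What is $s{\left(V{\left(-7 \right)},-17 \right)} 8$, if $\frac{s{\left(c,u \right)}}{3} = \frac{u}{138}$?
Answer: $- \frac{68}{23} \approx -2.9565$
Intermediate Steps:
$V{\left(D \right)} = 9 + D$
$s{\left(c,u \right)} = \frac{u}{46}$ ($s{\left(c,u \right)} = 3 \frac{u}{138} = \frac{u}{46}$)
$s{\left(V{\left(-7 \right)},-17 \right)} 8 = \frac{1}{46} \left(-17\right) 8 = \left(- \frac{17}{46}\right) 8 = - \frac{68}{23}$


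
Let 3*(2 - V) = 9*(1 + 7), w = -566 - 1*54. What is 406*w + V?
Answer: -251742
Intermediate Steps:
w = -620 (w = -566 - 54 = -620)
V = -22 (V = 2 - 3*(1 + 7) = 2 - 3*8 = 2 - ⅓*72 = 2 - 24 = -22)
406*w + V = 406*(-620) - 22 = -251720 - 22 = -251742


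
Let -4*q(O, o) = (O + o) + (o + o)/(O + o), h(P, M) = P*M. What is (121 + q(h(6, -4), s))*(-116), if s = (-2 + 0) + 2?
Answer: -14732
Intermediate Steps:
h(P, M) = M*P
s = 0 (s = -2 + 2 = 0)
q(O, o) = -O/4 - o/4 - o/(2*(O + o)) (q(O, o) = -((O + o) + (o + o)/(O + o))/4 = -((O + o) + (2*o)/(O + o))/4 = -((O + o) + 2*o/(O + o))/4 = -(O + o + 2*o/(O + o))/4 = -O/4 - o/4 - o/(2*(O + o)))
(121 + q(h(6, -4), s))*(-116) = (121 + (-(-4*6)² - 1*0² - 2*0 - 2*(-4*6)*0)/(4*(-4*6 + 0)))*(-116) = (121 + (-1*(-24)² - 1*0 + 0 - 2*(-24)*0)/(4*(-24 + 0)))*(-116) = (121 + (¼)*(-1*576 + 0 + 0 + 0)/(-24))*(-116) = (121 + (¼)*(-1/24)*(-576 + 0 + 0 + 0))*(-116) = (121 + (¼)*(-1/24)*(-576))*(-116) = (121 + 6)*(-116) = 127*(-116) = -14732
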